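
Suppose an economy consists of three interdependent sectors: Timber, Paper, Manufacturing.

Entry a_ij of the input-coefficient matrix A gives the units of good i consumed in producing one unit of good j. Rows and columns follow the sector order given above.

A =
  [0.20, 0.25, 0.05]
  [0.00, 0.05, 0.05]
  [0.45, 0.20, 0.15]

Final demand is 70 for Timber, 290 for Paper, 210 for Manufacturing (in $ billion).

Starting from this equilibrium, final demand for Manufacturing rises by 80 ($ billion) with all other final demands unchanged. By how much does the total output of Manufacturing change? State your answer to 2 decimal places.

I − A =
  [   0.80    -0.25    -0.05]
  [   0.00     0.95    -0.05]
  [  -0.45    -0.20     0.85]
Cofactors of I−A, C_ij = (−1)^(i+j)·(minor ij) (rows/columns in the sector order above):
  C_11 = (0.95)(0.85) − (-0.05)(-0.20) = 0.7975
  C_12 = −[(0.00)(0.85) − (-0.05)(-0.45)] = 0.0225
  C_13 = (0.00)(-0.20) − (0.95)(-0.45) = 0.4275
  C_21 = −[(-0.25)(0.85) − (-0.05)(-0.20)] = 0.2225
  C_22 = (0.80)(0.85) − (-0.05)(-0.45) = 0.6575
  C_23 = −[(0.80)(-0.20) − (-0.25)(-0.45)] = 0.2725
  C_31 = (-0.25)(-0.05) − (-0.05)(0.95) = 0.0600
  C_32 = −[(0.80)(-0.05) − (-0.05)(0.00)] = 0.0400
  C_33 = (0.80)(0.95) − (-0.25)(0.00) = 0.7600
det(I−A) = Σ_j (I−A)_1j·C_1j = (0.80)(0.7975) + (-0.25)(0.0225) + (-0.05)(0.4275) = 0.6110
adj(I−A) = Cᵀ =
  [ 0.7975   0.2225   0.0600]
  [ 0.0225   0.6575   0.0400]
  [ 0.4275   0.2725   0.7600]
(I − A)⁻¹ = adj(I−A) / det(I−A) ≈
  [   1.3052     0.3642     0.0982]
  [   0.0368     1.0761     0.0655]
  [   0.6997     0.4460     1.2439]
Δx = (I − A)⁻¹ Δd with Δd having +80 in the Manufacturing component and 0 elsewhere.
So Δx_M = L_MM · (+80), where L_MM = adj(I−A)_MM / det(I−A) = 0.7600 / 0.6110.
Δx_M = 0.7600 × (+80) / 0.6110 = 60.80 / 0.6110 ≈ 99.51.

Δx_M = 99.51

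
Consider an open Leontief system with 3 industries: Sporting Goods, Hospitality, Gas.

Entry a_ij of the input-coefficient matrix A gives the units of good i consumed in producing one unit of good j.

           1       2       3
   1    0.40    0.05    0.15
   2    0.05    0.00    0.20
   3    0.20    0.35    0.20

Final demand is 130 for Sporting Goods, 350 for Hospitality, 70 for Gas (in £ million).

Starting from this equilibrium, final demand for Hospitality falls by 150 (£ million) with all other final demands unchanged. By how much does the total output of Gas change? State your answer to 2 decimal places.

I − A =
  [   0.60    -0.05    -0.15]
  [  -0.05     1.00    -0.20]
  [  -0.20    -0.35     0.80]
Cofactors of I−A, C_ij = (−1)^(i+j)·(minor ij) (rows/columns in the sector order above):
  C_11 = (1.00)(0.80) − (-0.20)(-0.35) = 0.7300
  C_12 = −[(-0.05)(0.80) − (-0.20)(-0.20)] = 0.0800
  C_13 = (-0.05)(-0.35) − (1.00)(-0.20) = 0.2175
  C_21 = −[(-0.05)(0.80) − (-0.15)(-0.35)] = 0.0925
  C_22 = (0.60)(0.80) − (-0.15)(-0.20) = 0.4500
  C_23 = −[(0.60)(-0.35) − (-0.05)(-0.20)] = 0.2200
  C_31 = (-0.05)(-0.20) − (-0.15)(1.00) = 0.1600
  C_32 = −[(0.60)(-0.20) − (-0.15)(-0.05)] = 0.1275
  C_33 = (0.60)(1.00) − (-0.05)(-0.05) = 0.5975
det(I−A) = Σ_j (I−A)_1j·C_1j = (0.60)(0.7300) + (-0.05)(0.0800) + (-0.15)(0.2175) = 0.401375
adj(I−A) = Cᵀ =
  [ 0.7300   0.0925   0.1600]
  [ 0.0800   0.4500   0.1275]
  [ 0.2175   0.2200   0.5975]
(I − A)⁻¹ = adj(I−A) / det(I−A) ≈
  [   1.8187     0.2305     0.3986]
  [   0.1993     1.1211     0.3177]
  [   0.5419     0.5481     1.4886]
Δx = (I − A)⁻¹ Δd with Δd having -150 in the Hospitality component and 0 elsewhere.
So Δx_3 = L_32 · (-150), where L_32 = adj(I−A)_32 / det(I−A) = 0.2200 / 0.401375.
Δx_3 = 0.2200 × (-150) / 0.401375 = -33.00 / 0.401375 ≈ -82.22.

Δx_3 = -82.22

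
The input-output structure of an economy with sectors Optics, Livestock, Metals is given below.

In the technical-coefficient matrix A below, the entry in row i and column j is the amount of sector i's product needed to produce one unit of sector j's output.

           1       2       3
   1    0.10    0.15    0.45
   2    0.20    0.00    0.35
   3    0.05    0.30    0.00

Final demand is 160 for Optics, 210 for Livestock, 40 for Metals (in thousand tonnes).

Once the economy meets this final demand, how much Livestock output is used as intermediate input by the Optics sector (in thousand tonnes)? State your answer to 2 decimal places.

z_21 = 61.70

I − A =
  [   0.90    -0.15    -0.45]
  [  -0.20     1.00    -0.35]
  [  -0.05    -0.30     1.00]
Cofactors of I−A, C_ij = (−1)^(i+j)·(minor ij) (rows/columns in the sector order above):
  C_11 = (1.00)(1.00) − (-0.35)(-0.30) = 0.8950
  C_12 = −[(-0.20)(1.00) − (-0.35)(-0.05)] = 0.2175
  C_13 = (-0.20)(-0.30) − (1.00)(-0.05) = 0.1100
  C_21 = −[(-0.15)(1.00) − (-0.45)(-0.30)] = 0.2850
  C_22 = (0.90)(1.00) − (-0.45)(-0.05) = 0.8775
  C_23 = −[(0.90)(-0.30) − (-0.15)(-0.05)] = 0.2775
  C_31 = (-0.15)(-0.35) − (-0.45)(1.00) = 0.5025
  C_32 = −[(0.90)(-0.35) − (-0.45)(-0.20)] = 0.4050
  C_33 = (0.90)(1.00) − (-0.15)(-0.20) = 0.8700
det(I−A) = Σ_j (I−A)_1j·C_1j = (0.90)(0.8950) + (-0.15)(0.2175) + (-0.45)(0.1100) = 0.723375
adj(I−A) = Cᵀ =
  [ 0.8950   0.2850   0.5025]
  [ 0.2175   0.8775   0.4050]
  [ 0.1100   0.2775   0.8700]
(I − A)⁻¹ = adj(I−A) / det(I−A) ≈
  [   1.2373     0.3940     0.6947]
  [   0.3007     1.2131     0.5599]
  [   0.1521     0.3836     1.2027]
First solve x = (I − A)⁻¹ d = adj(I−A)·d / det(I−A); in particular x_1 = (0.8950·160 + 0.2850·210 + 0.5025·40) / 0.723375 = 223.15 / 0.723375 ≈ 308.4845.
Intermediate flow from 2 to 1: z_21 = a_21 · x_1 = 0.20 × 223.15 / 0.723375 = 44.63 / 0.723375 ≈ 61.70.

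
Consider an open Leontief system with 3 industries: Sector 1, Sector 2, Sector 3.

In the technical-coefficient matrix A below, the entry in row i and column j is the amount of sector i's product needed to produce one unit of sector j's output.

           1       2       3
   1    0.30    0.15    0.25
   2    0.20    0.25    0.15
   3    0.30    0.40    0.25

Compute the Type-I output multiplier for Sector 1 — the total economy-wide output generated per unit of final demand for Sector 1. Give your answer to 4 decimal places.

m_1 = 4.0711

I − A =
  [   0.70    -0.15    -0.25]
  [  -0.20     0.75    -0.15]
  [  -0.30    -0.40     0.75]
Cofactors of I−A, C_ij = (−1)^(i+j)·(minor ij) (rows/columns in the sector order above):
  C_11 = (0.75)(0.75) − (-0.15)(-0.40) = 0.5025
  C_12 = −[(-0.20)(0.75) − (-0.15)(-0.30)] = 0.1950
  C_13 = (-0.20)(-0.40) − (0.75)(-0.30) = 0.3050
  C_21 = −[(-0.15)(0.75) − (-0.25)(-0.40)] = 0.2125
  C_22 = (0.70)(0.75) − (-0.25)(-0.30) = 0.4500
  C_23 = −[(0.70)(-0.40) − (-0.15)(-0.30)] = 0.3250
  C_31 = (-0.15)(-0.15) − (-0.25)(0.75) = 0.2100
  C_32 = −[(0.70)(-0.15) − (-0.25)(-0.20)] = 0.1550
  C_33 = (0.70)(0.75) − (-0.15)(-0.20) = 0.4950
det(I−A) = Σ_j (I−A)_1j·C_1j = (0.70)(0.5025) + (-0.15)(0.1950) + (-0.25)(0.3050) = 0.24625
adj(I−A) = Cᵀ =
  [ 0.5025   0.2125   0.2100]
  [ 0.1950   0.4500   0.1550]
  [ 0.3050   0.3250   0.4950]
(I − A)⁻¹ = adj(I−A) / det(I−A) ≈
  [   2.04061     0.86294     0.85279]
  [   0.79188     1.82741     0.62944]
  [   1.23858     1.31980     2.01015]
The output multiplier for sector j is the column-j sum of the Leontief inverse (I − A)⁻¹ = adj(I−A) / det(I−A).
Column 1 of adj(I−A): (0.5025, 0.1950, 0.3050); det(I−A) = 0.24625.
m_1 = (0.5025 + 0.1950 + 0.3050) / 0.24625 = 1.0025 / 0.24625 ≈ 4.0711.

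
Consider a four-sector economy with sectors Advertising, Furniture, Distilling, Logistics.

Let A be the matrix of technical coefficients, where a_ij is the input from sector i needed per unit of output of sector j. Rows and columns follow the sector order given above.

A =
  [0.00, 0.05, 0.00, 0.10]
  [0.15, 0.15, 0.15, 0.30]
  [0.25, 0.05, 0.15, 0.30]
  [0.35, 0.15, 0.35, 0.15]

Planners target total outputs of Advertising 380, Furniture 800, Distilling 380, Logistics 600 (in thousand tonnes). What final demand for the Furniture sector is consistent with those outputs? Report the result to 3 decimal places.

I − A =
  [   1.00    -0.05     0.00    -0.10]
  [  -0.15     0.85    -0.15    -0.30]
  [  -0.25    -0.05     0.85    -0.30]
  [  -0.35    -0.15    -0.35     0.85]
d = (I − A) x:
  d_A = (+1.00)·380 + (-0.05)·800 + (+0.00)·380 + (-0.10)·600 = 280.000
  d_F = (-0.15)·380 + (+0.85)·800 + (-0.15)·380 + (-0.30)·600 = 386.000
  d_D = (-0.25)·380 + (-0.05)·800 + (+0.85)·380 + (-0.30)·600 = 8.000
  d_L = (-0.35)·380 + (-0.15)·800 + (-0.35)·380 + (+0.85)·600 = 124.000

d_F = 386.000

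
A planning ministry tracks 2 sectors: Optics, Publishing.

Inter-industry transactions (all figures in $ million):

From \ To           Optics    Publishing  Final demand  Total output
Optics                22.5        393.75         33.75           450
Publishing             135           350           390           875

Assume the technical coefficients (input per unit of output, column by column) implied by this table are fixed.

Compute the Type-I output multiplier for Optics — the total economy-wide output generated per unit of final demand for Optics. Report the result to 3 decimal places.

m_1 = 2.069

Technical coefficients a_ij = z_ij / X_j:
  a_11 = 22.5/450 = 0.05, a_21 = 135/450 = 0.30
  a_12 = 393.75/875 = 0.45, a_22 = 350/875 = 0.40
I − A =
  [   0.95    -0.45]
  [  -0.30     0.60]
det(I−A) = (0.95)(0.60) − (-0.45)(-0.30) = 0.4350
adj(I−A) = [[0.60, 0.45], [0.30, 0.95]]
(I − A)⁻¹ = adj(I−A) / det(I−A) ≈
  [   1.3793     1.0345]
  [   0.6897     2.1839]
The output multiplier for sector j is the column-j sum of the Leontief inverse (I − A)⁻¹ = adj(I−A) / det(I−A).
Column 1 of adj(I−A): (0.60, 0.30); det(I−A) = 0.4350.
m_1 = (0.60 + 0.30) / 0.4350 = 0.90 / 0.4350 ≈ 2.069.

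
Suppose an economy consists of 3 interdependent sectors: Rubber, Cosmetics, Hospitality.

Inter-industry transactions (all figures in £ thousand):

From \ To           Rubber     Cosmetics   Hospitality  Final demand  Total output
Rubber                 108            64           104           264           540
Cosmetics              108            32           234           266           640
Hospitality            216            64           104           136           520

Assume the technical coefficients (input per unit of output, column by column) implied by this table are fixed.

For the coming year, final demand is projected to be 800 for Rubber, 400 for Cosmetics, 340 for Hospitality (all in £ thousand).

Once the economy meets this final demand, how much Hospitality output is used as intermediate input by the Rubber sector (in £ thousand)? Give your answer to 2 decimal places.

Technical coefficients a_ij = z_ij / X_j:
  a_RR = 108/540 = 0.20, a_CR = 108/540 = 0.20, a_HR = 216/540 = 0.40
  a_RC = 64/640 = 0.10, a_CC = 32/640 = 0.05, a_HC = 64/640 = 0.10
  a_RH = 104/520 = 0.20, a_CH = 234/520 = 0.45, a_HH = 104/520 = 0.20
I − A =
  [   0.80    -0.10    -0.20]
  [  -0.20     0.95    -0.45]
  [  -0.40    -0.10     0.80]
Cofactors of I−A, C_ij = (−1)^(i+j)·(minor ij) (rows/columns in the sector order above):
  C_11 = (0.95)(0.80) − (-0.45)(-0.10) = 0.7150
  C_12 = −[(-0.20)(0.80) − (-0.45)(-0.40)] = 0.3400
  C_13 = (-0.20)(-0.10) − (0.95)(-0.40) = 0.4000
  C_21 = −[(-0.10)(0.80) − (-0.20)(-0.10)] = 0.1000
  C_22 = (0.80)(0.80) − (-0.20)(-0.40) = 0.5600
  C_23 = −[(0.80)(-0.10) − (-0.10)(-0.40)] = 0.1200
  C_31 = (-0.10)(-0.45) − (-0.20)(0.95) = 0.2350
  C_32 = −[(0.80)(-0.45) − (-0.20)(-0.20)] = 0.4000
  C_33 = (0.80)(0.95) − (-0.10)(-0.20) = 0.7400
det(I−A) = Σ_j (I−A)_1j·C_1j = (0.80)(0.7150) + (-0.10)(0.3400) + (-0.20)(0.4000) = 0.4580
adj(I−A) = Cᵀ =
  [ 0.7150   0.1000   0.2350]
  [ 0.3400   0.5600   0.4000]
  [ 0.4000   0.1200   0.7400]
(I − A)⁻¹ = adj(I−A) / det(I−A) ≈
  [   1.5611     0.2183     0.5131]
  [   0.7424     1.2227     0.8734]
  [   0.8734     0.2620     1.6157]
First solve x = (I − A)⁻¹ d = adj(I−A)·d / det(I−A); in particular x_R = (0.7150·800 + 0.1000·400 + 0.2350·340) / 0.4580 = 691.90 / 0.4580 ≈ 1510.6987.
Intermediate flow from H to R: z_HR = a_HR · x_R = 0.40 × 691.90 / 0.4580 = 276.76 / 0.4580 ≈ 604.28.

z_HR = 604.28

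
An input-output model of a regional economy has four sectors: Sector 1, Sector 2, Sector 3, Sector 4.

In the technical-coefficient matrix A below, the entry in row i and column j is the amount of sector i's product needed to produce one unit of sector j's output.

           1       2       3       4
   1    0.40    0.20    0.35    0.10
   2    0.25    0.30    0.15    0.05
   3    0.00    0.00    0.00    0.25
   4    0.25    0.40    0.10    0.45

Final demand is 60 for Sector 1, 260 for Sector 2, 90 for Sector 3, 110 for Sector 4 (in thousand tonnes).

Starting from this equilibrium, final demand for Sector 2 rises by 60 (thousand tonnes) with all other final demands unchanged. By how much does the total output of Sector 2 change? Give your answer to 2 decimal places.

Δx_2 = 137.13

I − A =
  [   0.60    -0.20    -0.35    -0.10]
  [  -0.25     0.70    -0.15    -0.05]
  [   0.00     0.00     1.00    -0.25]
  [  -0.25    -0.40    -0.10     0.55]
Compute the cofactors C_ij = (−1)^(i+j)·(3×3 minor ij) of I−A; the adjugate is their transpose:
adj(I−A) = Cᵀ =
  [ 0.332500   0.180000   0.158250   0.148750]
  [ 0.153125   0.268125   0.103750   0.099375]
  [ 0.068750   0.072500   0.161500   0.092500]
  [ 0.275000   0.290000   0.176750   0.370000]
det(I−A) = Σ_j (I−A)_1j·C_1j = (0.60)(0.332500) + (-0.20)(0.153125) + (-0.35)(0.068750) + (-0.10)(0.275000) = 0.1173125
(I − A)⁻¹ = adj(I−A) / det(I−A) ≈
  [   2.8343     1.5344     1.3490     1.2680]
  [   1.3053     2.2856     0.8844     0.8471]
  [   0.5860     0.6180     1.3767     0.7885]
  [   2.3442     2.4720     1.5067     3.1540]
Δx = (I − A)⁻¹ Δd with Δd having +60 in the Sector 2 component and 0 elsewhere.
So Δx_2 = L_22 · (+60), where L_22 = adj(I−A)_22 / det(I−A) = 0.268125 / 0.1173125.
Δx_2 = 0.268125 × (+60) / 0.1173125 = 16.0875 / 0.1173125 ≈ 137.13.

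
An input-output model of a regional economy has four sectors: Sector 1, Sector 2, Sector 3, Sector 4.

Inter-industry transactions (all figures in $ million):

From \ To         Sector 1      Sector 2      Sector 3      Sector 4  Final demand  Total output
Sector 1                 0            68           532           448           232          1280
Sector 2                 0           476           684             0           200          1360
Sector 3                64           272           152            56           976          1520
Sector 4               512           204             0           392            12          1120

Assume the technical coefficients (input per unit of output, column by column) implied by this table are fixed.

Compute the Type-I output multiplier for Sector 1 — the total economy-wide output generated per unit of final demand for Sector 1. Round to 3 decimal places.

m_1 = 2.570

Technical coefficients a_ij = z_ij / X_j:
  a_11 = 0/1280 = 0.00, a_21 = 0/1280 = 0.00, a_31 = 64/1280 = 0.05, a_41 = 512/1280 = 0.40
  a_12 = 68/1360 = 0.05, a_22 = 476/1360 = 0.35, a_32 = 272/1360 = 0.20, a_42 = 204/1360 = 0.15
  a_13 = 532/1520 = 0.35, a_23 = 684/1520 = 0.45, a_33 = 152/1520 = 0.10, a_43 = 0/1520 = 0.00
  a_14 = 448/1120 = 0.40, a_24 = 0/1120 = 0.00, a_34 = 56/1120 = 0.05, a_44 = 392/1120 = 0.35
I − A =
  [   1.00    -0.05    -0.35    -0.40]
  [   0.00     0.65    -0.45     0.00]
  [  -0.05    -0.20     0.90    -0.05]
  [  -0.40    -0.15     0.00     0.65]
Compute the cofactors C_ij = (−1)^(i+j)·(3×3 minor ij) of I−A; the adjugate is their transpose:
adj(I−A) = Cᵀ =
  [ 0.318375   0.131375   0.189500   0.210500]
  [ 0.023625   0.422625   0.220500   0.031500]
  [ 0.034125   0.111125   0.318500   0.045500]
  [ 0.201375   0.178375   0.167500   0.482500]
det(I−A) = Σ_j (I−A)_1j·C_1j = (1.00)(0.318375) + (-0.05)(0.023625) + (-0.35)(0.034125) + (-0.40)(0.201375) = 0.2247
(I − A)⁻¹ = adj(I−A) / det(I−A) ≈
  [   1.4169     0.5847     0.8433     0.9368]
  [   0.1051     1.8808     0.9813     0.1402]
  [   0.1519     0.4945     1.4174     0.2025]
  [   0.8962     0.7938     0.7454     2.1473]
The output multiplier for sector j is the column-j sum of the Leontief inverse (I − A)⁻¹ = adj(I−A) / det(I−A).
Column 1 of adj(I−A): (0.318375, 0.023625, 0.034125, 0.201375); det(I−A) = 0.2247.
m_1 = (0.318375 + 0.023625 + 0.034125 + 0.201375) / 0.2247 = 0.5775 / 0.2247 ≈ 2.570.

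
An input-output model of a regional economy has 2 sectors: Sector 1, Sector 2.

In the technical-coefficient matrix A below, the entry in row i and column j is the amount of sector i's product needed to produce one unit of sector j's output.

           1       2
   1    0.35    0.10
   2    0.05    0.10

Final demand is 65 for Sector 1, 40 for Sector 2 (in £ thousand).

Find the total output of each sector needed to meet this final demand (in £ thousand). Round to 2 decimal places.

x_1 = 107.76, x_2 = 50.43

I − A =
  [   0.65    -0.10]
  [  -0.05     0.90]
det(I−A) = (0.65)(0.90) − (-0.10)(-0.05) = 0.5800
adj(I−A) = [[0.90, 0.10], [0.05, 0.65]]
(I − A)⁻¹ = adj(I−A) / det(I−A) ≈
  [   1.5517     0.1724]
  [   0.0862     1.1207]
x = (I − A)⁻¹ d = adj(I−A)·d / det(I−A), with det(I−A) = 0.5800:
  x_1 = (0.90·65 + 0.10·40) / 0.5800 = 62.50 / 0.5800 ≈ 107.76
  x_2 = (0.05·65 + 0.65·40) / 0.5800 = 29.25 / 0.5800 ≈ 50.43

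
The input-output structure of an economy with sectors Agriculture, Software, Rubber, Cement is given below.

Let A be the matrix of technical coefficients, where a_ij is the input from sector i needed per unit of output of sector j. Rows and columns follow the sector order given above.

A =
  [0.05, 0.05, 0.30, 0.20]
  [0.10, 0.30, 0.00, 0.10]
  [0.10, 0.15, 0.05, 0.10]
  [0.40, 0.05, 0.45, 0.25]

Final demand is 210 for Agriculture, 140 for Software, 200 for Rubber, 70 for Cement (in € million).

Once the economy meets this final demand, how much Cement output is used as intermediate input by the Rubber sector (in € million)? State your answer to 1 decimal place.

z_CR = 171.9

I − A =
  [   0.95    -0.05    -0.30    -0.20]
  [  -0.10     0.70     0.00    -0.10]
  [  -0.10    -0.15     0.95    -0.10]
  [  -0.40    -0.05    -0.45     0.75]
Compute the cofactors C_ij = (−1)^(i+j)·(3×3 minor ij) of I−A; the adjugate is their transpose:
adj(I−A) = Cᵀ =
  [ 0.455750   0.091625   0.221250   0.163250]
  [ 0.109250   0.514625   0.086250   0.109250]
  [ 0.097750   0.106375   0.431250   0.097750]
  [ 0.309000   0.147000   0.382500   0.601500]
det(I−A) = Σ_j (I−A)_1j·C_1j = (0.95)(0.455750) + (-0.05)(0.109250) + (-0.30)(0.097750) + (-0.20)(0.309000) = 0.336375
(I − A)⁻¹ = adj(I−A) / det(I−A) ≈
  [   1.3549     0.2724     0.6577     0.4853]
  [   0.3248     1.5299     0.2564     0.3248]
  [   0.2906     0.3162     1.2821     0.2906]
  [   0.9186     0.4370     1.1371     1.7882]
First solve x = (I − A)⁻¹ d = adj(I−A)·d / det(I−A); in particular x_R = (0.097750·210 + 0.106375·140 + 0.431250·200 + 0.097750·70) / 0.336375 = 128.5125 / 0.336375 ≈ 382.051.
Intermediate flow from C to R: z_CR = a_CR · x_R = 0.45 × 128.5125 / 0.336375 = 57.830625 / 0.336375 ≈ 171.9.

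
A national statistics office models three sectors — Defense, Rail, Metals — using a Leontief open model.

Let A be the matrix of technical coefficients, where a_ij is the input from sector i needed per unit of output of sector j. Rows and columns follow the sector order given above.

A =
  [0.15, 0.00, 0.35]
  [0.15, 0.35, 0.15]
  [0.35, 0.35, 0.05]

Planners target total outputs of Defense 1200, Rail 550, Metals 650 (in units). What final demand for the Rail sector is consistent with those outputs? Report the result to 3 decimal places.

I − A =
  [   0.85     0.00    -0.35]
  [  -0.15     0.65    -0.15]
  [  -0.35    -0.35     0.95]
d = (I − A) x:
  d_D = (+0.85)·1200 + (+0.00)·550 + (-0.35)·650 = 792.500
  d_R = (-0.15)·1200 + (+0.65)·550 + (-0.15)·650 = 80.000
  d_M = (-0.35)·1200 + (-0.35)·550 + (+0.95)·650 = 5.000

d_R = 80.000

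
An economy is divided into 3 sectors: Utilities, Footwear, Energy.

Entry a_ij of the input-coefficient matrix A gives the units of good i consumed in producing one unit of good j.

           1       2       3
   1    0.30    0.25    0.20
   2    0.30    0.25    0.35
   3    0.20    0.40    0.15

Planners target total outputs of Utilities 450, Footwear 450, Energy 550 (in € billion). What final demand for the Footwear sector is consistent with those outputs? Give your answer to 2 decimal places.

d_2 = 10.00

I − A =
  [   0.70    -0.25    -0.20]
  [  -0.30     0.75    -0.35]
  [  -0.20    -0.40     0.85]
d = (I − A) x:
  d_1 = (+0.70)·450 + (-0.25)·450 + (-0.20)·550 = 92.50
  d_2 = (-0.30)·450 + (+0.75)·450 + (-0.35)·550 = 10.00
  d_3 = (-0.20)·450 + (-0.40)·450 + (+0.85)·550 = 197.50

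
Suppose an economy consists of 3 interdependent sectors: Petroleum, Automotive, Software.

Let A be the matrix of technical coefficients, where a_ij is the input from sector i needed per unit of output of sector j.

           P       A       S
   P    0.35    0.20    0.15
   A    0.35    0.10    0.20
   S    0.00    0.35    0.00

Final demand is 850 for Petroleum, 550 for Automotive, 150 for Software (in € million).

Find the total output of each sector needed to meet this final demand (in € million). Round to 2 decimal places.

I − A =
  [   0.65    -0.20    -0.15]
  [  -0.35     0.90    -0.20]
  [   0.00    -0.35     1.00]
Cofactors of I−A, C_ij = (−1)^(i+j)·(minor ij) (rows/columns in the sector order above):
  C_11 = (0.90)(1.00) − (-0.20)(-0.35) = 0.8300
  C_12 = −[(-0.35)(1.00) − (-0.20)(0.00)] = 0.3500
  C_13 = (-0.35)(-0.35) − (0.90)(0.00) = 0.1225
  C_21 = −[(-0.20)(1.00) − (-0.15)(-0.35)] = 0.2525
  C_22 = (0.65)(1.00) − (-0.15)(0.00) = 0.6500
  C_23 = −[(0.65)(-0.35) − (-0.20)(0.00)] = 0.2275
  C_31 = (-0.20)(-0.20) − (-0.15)(0.90) = 0.1750
  C_32 = −[(0.65)(-0.20) − (-0.15)(-0.35)] = 0.1825
  C_33 = (0.65)(0.90) − (-0.20)(-0.35) = 0.5150
det(I−A) = Σ_j (I−A)_1j·C_1j = (0.65)(0.8300) + (-0.20)(0.3500) + (-0.15)(0.1225) = 0.451125
adj(I−A) = Cᵀ =
  [ 0.8300   0.2525   0.1750]
  [ 0.3500   0.6500   0.1825]
  [ 0.1225   0.2275   0.5150]
(I − A)⁻¹ = adj(I−A) / det(I−A) ≈
  [   1.8398     0.5597     0.3879]
  [   0.7758     1.4408     0.4045]
  [   0.2715     0.5043     1.1416]
x = (I − A)⁻¹ d = adj(I−A)·d / det(I−A), with det(I−A) = 0.451125:
  x_P = (0.8300·850 + 0.2525·550 + 0.1750·150) / 0.451125 = 870.625 / 0.451125 ≈ 1929.90
  x_A = (0.3500·850 + 0.6500·550 + 0.1825·150) / 0.451125 = 682.375 / 0.451125 ≈ 1512.61
  x_S = (0.1225·850 + 0.2275·550 + 0.5150·150) / 0.451125 = 306.50 / 0.451125 ≈ 679.41

x_P = 1929.90, x_A = 1512.61, x_S = 679.41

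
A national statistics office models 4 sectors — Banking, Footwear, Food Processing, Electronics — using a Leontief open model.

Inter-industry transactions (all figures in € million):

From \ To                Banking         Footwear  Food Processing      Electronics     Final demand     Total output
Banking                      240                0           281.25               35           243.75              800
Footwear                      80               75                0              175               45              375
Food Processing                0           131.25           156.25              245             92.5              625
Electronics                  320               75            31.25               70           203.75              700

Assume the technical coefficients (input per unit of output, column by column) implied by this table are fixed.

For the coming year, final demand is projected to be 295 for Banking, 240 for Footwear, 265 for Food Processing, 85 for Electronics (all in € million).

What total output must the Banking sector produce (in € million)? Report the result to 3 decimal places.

x_1 = 1168.469

Technical coefficients a_ij = z_ij / X_j:
  a_11 = 240/800 = 0.30, a_21 = 80/800 = 0.10, a_31 = 0/800 = 0.00, a_41 = 320/800 = 0.40
  a_12 = 0/375 = 0.00, a_22 = 75/375 = 0.20, a_32 = 131.25/375 = 0.35, a_42 = 75/375 = 0.20
  a_13 = 281.25/625 = 0.45, a_23 = 0/625 = 0.00, a_33 = 156.25/625 = 0.25, a_43 = 31.25/625 = 0.05
  a_14 = 35/700 = 0.05, a_24 = 175/700 = 0.25, a_34 = 245/700 = 0.35, a_44 = 70/700 = 0.10
I − A =
  [   0.70     0.00    -0.45    -0.05]
  [  -0.10     0.80     0.00    -0.25]
  [   0.00    -0.35     0.75    -0.35]
  [  -0.40    -0.20    -0.05     0.90]
Compute the cofactors C_ij = (−1)^(i+j)·(3×3 minor ij) of I−A; the adjugate is their transpose:
adj(I−A) = Cᵀ =
  [ 0.484125   0.181625   0.303500   0.195375]
  [ 0.140750   0.382250   0.094500   0.150750]
  [ 0.185500   0.262500   0.452000   0.259000]
  [ 0.256750   0.180250   0.181000   0.404250]
det(I−A) = Σ_j (I−A)_1j·C_1j = (0.70)(0.484125) + (0.00)(0.140750) + (-0.45)(0.185500) + (-0.05)(0.256750) = 0.242575
(I − A)⁻¹ = adj(I−A) / det(I−A) ≈
  [   1.9958     0.7487     1.2512     0.8054]
  [   0.5802     1.5758     0.3896     0.6215]
  [   0.7647     1.0821     1.8633     1.0677]
  [   1.0584     0.7431     0.7462     1.6665]
x = (I − A)⁻¹ d = adj(I−A)·d / det(I−A), with det(I−A) = 0.242575:
  x_1 = (0.484125·295 + 0.181625·240 + 0.303500·265 + 0.195375·85) / 0.242575 = 283.44125 / 0.242575 ≈ 1168.469
  x_2 = (0.140750·295 + 0.382250·240 + 0.094500·265 + 0.150750·85) / 0.242575 = 171.1175 / 0.242575 ≈ 705.421
  x_3 = (0.185500·295 + 0.262500·240 + 0.452000·265 + 0.259000·85) / 0.242575 = 259.5175 / 0.242575 ≈ 1069.844
  x_4 = (0.256750·295 + 0.180250·240 + 0.181000·265 + 0.404250·85) / 0.242575 = 201.3275 / 0.242575 ≈ 829.960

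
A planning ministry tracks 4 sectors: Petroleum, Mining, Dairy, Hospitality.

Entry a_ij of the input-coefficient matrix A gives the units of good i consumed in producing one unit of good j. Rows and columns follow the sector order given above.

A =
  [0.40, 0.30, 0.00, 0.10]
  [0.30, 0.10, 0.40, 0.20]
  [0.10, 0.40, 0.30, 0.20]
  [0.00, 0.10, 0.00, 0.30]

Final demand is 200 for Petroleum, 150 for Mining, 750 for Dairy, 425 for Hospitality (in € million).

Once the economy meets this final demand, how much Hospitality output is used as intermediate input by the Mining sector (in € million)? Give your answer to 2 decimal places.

I − A =
  [   0.60    -0.30     0.00    -0.10]
  [  -0.30     0.90    -0.40    -0.20]
  [  -0.10    -0.40     0.70    -0.20]
  [   0.00    -0.10     0.00     0.70]
Compute the cofactors C_ij = (−1)^(i+j)·(3×3 minor ij) of I−A; the adjugate is their transpose:
adj(I−A) = Cᵀ =
  [ 0.3070   0.1540   0.0880   0.1130]
  [ 0.1750   0.2940   0.1680   0.1570]
  [ 0.1510   0.2020   0.3000   0.1650]
  [ 0.0250   0.0420   0.0240   0.2070]
det(I−A) = Σ_j (I−A)_1j·C_1j = (0.60)(0.3070) + (-0.30)(0.1750) + (0.00)(0.1510) + (-0.10)(0.0250) = 0.1292
(I − A)⁻¹ = adj(I−A) / det(I−A) ≈
  [   2.3762     1.1920     0.6811     0.8746]
  [   1.3545     2.2755     1.3003     1.2152]
  [   1.1687     1.5635     2.3220     1.2771]
  [   0.1935     0.3251     0.1858     1.6022]
First solve x = (I − A)⁻¹ d = adj(I−A)·d / det(I−A); in particular x_M = (0.1750·200 + 0.2940·150 + 0.1680·750 + 0.1570·425) / 0.1292 = 271.825 / 0.1292 ≈ 2103.9087.
Intermediate flow from H to M: z_HM = a_HM · x_M = 0.10 × 271.825 / 0.1292 = 27.1825 / 0.1292 ≈ 210.39.

z_HM = 210.39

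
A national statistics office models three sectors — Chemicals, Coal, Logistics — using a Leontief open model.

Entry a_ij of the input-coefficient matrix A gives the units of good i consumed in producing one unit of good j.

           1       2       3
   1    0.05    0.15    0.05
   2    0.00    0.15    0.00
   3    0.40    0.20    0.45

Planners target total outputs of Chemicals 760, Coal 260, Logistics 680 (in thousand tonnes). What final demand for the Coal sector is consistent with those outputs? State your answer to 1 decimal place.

d_2 = 221.0

I − A =
  [   0.95    -0.15    -0.05]
  [   0.00     0.85     0.00]
  [  -0.40    -0.20     0.55]
d = (I − A) x:
  d_1 = (+0.95)·760 + (-0.15)·260 + (-0.05)·680 = 649.0
  d_2 = (+0.00)·760 + (+0.85)·260 + (+0.00)·680 = 221.0
  d_3 = (-0.40)·760 + (-0.20)·260 + (+0.55)·680 = 18.0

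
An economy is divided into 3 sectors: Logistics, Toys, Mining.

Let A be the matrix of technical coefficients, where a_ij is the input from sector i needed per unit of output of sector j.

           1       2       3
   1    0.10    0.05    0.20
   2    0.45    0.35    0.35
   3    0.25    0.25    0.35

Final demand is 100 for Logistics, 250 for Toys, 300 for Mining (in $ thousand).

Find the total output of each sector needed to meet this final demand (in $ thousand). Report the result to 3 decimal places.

x_1 = 432.418, x_2 = 1289.011, x_3 = 1123.626

I − A =
  [   0.90    -0.05    -0.20]
  [  -0.45     0.65    -0.35]
  [  -0.25    -0.25     0.65]
Cofactors of I−A, C_ij = (−1)^(i+j)·(minor ij) (rows/columns in the sector order above):
  C_11 = (0.65)(0.65) − (-0.35)(-0.25) = 0.3350
  C_12 = −[(-0.45)(0.65) − (-0.35)(-0.25)] = 0.3800
  C_13 = (-0.45)(-0.25) − (0.65)(-0.25) = 0.2750
  C_21 = −[(-0.05)(0.65) − (-0.20)(-0.25)] = 0.0825
  C_22 = (0.90)(0.65) − (-0.20)(-0.25) = 0.5350
  C_23 = −[(0.90)(-0.25) − (-0.05)(-0.25)] = 0.2375
  C_31 = (-0.05)(-0.35) − (-0.20)(0.65) = 0.1475
  C_32 = −[(0.90)(-0.35) − (-0.20)(-0.45)] = 0.4050
  C_33 = (0.90)(0.65) − (-0.05)(-0.45) = 0.5625
det(I−A) = Σ_j (I−A)_1j·C_1j = (0.90)(0.3350) + (-0.05)(0.3800) + (-0.20)(0.2750) = 0.2275
adj(I−A) = Cᵀ =
  [ 0.3350   0.0825   0.1475]
  [ 0.3800   0.5350   0.4050]
  [ 0.2750   0.2375   0.5625]
(I − A)⁻¹ = adj(I−A) / det(I−A) ≈
  [   1.4725     0.3626     0.6484]
  [   1.6703     2.3516     1.7802]
  [   1.2088     1.0440     2.4725]
x = (I − A)⁻¹ d = adj(I−A)·d / det(I−A), with det(I−A) = 0.2275:
  x_1 = (0.3350·100 + 0.0825·250 + 0.1475·300) / 0.2275 = 98.375 / 0.2275 ≈ 432.418
  x_2 = (0.3800·100 + 0.5350·250 + 0.4050·300) / 0.2275 = 293.25 / 0.2275 ≈ 1289.011
  x_3 = (0.2750·100 + 0.2375·250 + 0.5625·300) / 0.2275 = 255.625 / 0.2275 ≈ 1123.626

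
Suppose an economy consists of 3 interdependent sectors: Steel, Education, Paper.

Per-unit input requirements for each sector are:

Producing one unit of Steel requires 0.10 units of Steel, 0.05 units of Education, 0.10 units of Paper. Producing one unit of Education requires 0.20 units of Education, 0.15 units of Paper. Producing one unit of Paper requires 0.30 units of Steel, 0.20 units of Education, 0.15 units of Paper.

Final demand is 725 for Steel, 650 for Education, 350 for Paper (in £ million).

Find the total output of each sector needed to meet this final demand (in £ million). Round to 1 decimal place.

x_1 = 1046.1, x_2 = 1058.3, x_3 = 721.6

I − A =
  [   0.90     0.00    -0.30]
  [  -0.05     0.80    -0.20]
  [  -0.10    -0.15     0.85]
Cofactors of I−A, C_ij = (−1)^(i+j)·(minor ij) (rows/columns in the sector order above):
  C_11 = (0.80)(0.85) − (-0.20)(-0.15) = 0.6500
  C_12 = −[(-0.05)(0.85) − (-0.20)(-0.10)] = 0.0625
  C_13 = (-0.05)(-0.15) − (0.80)(-0.10) = 0.0875
  C_21 = −[(0.00)(0.85) − (-0.30)(-0.15)] = 0.0450
  C_22 = (0.90)(0.85) − (-0.30)(-0.10) = 0.7350
  C_23 = −[(0.90)(-0.15) − (0.00)(-0.10)] = 0.1350
  C_31 = (0.00)(-0.20) − (-0.30)(0.80) = 0.2400
  C_32 = −[(0.90)(-0.20) − (-0.30)(-0.05)] = 0.1950
  C_33 = (0.90)(0.80) − (0.00)(-0.05) = 0.7200
det(I−A) = Σ_j (I−A)_1j·C_1j = (0.90)(0.6500) + (0.00)(0.0625) + (-0.30)(0.0875) = 0.55875
adj(I−A) = Cᵀ =
  [ 0.6500   0.0450   0.2400]
  [ 0.0625   0.7350   0.1950]
  [ 0.0875   0.1350   0.7200]
(I − A)⁻¹ = adj(I−A) / det(I−A) ≈
  [   1.1633     0.0805     0.4295]
  [   0.1119     1.3154     0.3490]
  [   0.1566     0.2416     1.2886]
x = (I − A)⁻¹ d = adj(I−A)·d / det(I−A), with det(I−A) = 0.55875:
  x_1 = (0.6500·725 + 0.0450·650 + 0.2400·350) / 0.55875 = 584.50 / 0.55875 ≈ 1046.1
  x_2 = (0.0625·725 + 0.7350·650 + 0.1950·350) / 0.55875 = 591.3125 / 0.55875 ≈ 1058.3
  x_3 = (0.0875·725 + 0.1350·650 + 0.7200·350) / 0.55875 = 403.1875 / 0.55875 ≈ 721.6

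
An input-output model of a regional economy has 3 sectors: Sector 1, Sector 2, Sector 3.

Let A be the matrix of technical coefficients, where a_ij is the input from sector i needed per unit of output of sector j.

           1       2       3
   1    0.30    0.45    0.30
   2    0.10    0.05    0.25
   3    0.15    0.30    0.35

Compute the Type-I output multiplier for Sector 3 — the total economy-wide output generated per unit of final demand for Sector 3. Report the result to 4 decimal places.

m_3 = 4.3370

I − A =
  [   0.70    -0.45    -0.30]
  [  -0.10     0.95    -0.25]
  [  -0.15    -0.30     0.65]
Cofactors of I−A, C_ij = (−1)^(i+j)·(minor ij) (rows/columns in the sector order above):
  C_11 = (0.95)(0.65) − (-0.25)(-0.30) = 0.5425
  C_12 = −[(-0.10)(0.65) − (-0.25)(-0.15)] = 0.1025
  C_13 = (-0.10)(-0.30) − (0.95)(-0.15) = 0.1725
  C_21 = −[(-0.45)(0.65) − (-0.30)(-0.30)] = 0.3825
  C_22 = (0.70)(0.65) − (-0.30)(-0.15) = 0.4100
  C_23 = −[(0.70)(-0.30) − (-0.45)(-0.15)] = 0.2775
  C_31 = (-0.45)(-0.25) − (-0.30)(0.95) = 0.3975
  C_32 = −[(0.70)(-0.25) − (-0.30)(-0.10)] = 0.2050
  C_33 = (0.70)(0.95) − (-0.45)(-0.10) = 0.6200
det(I−A) = Σ_j (I−A)_1j·C_1j = (0.70)(0.5425) + (-0.45)(0.1025) + (-0.30)(0.1725) = 0.281875
adj(I−A) = Cᵀ =
  [ 0.5425   0.3825   0.3975]
  [ 0.1025   0.4100   0.2050]
  [ 0.1725   0.2775   0.6200]
(I − A)⁻¹ = adj(I−A) / det(I−A) ≈
  [   1.92461     1.35698     1.41020]
  [   0.36364     1.45455     0.72727]
  [   0.61197     0.98448     2.19956]
The output multiplier for sector j is the column-j sum of the Leontief inverse (I − A)⁻¹ = adj(I−A) / det(I−A).
Column 3 of adj(I−A): (0.3975, 0.2050, 0.6200); det(I−A) = 0.281875.
m_3 = (0.3975 + 0.2050 + 0.6200) / 0.281875 = 1.2225 / 0.281875 ≈ 4.3370.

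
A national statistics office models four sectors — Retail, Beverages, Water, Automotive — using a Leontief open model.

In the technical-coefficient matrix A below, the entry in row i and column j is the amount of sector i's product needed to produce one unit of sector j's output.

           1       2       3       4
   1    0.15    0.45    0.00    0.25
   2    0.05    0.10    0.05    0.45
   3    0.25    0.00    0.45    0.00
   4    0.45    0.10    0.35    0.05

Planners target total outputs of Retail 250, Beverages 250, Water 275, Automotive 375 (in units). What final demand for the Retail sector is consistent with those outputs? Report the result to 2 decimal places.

d_1 = 6.25

I − A =
  [   0.85    -0.45     0.00    -0.25]
  [  -0.05     0.90    -0.05    -0.45]
  [  -0.25     0.00     0.55     0.00]
  [  -0.45    -0.10    -0.35     0.95]
d = (I − A) x:
  d_1 = (+0.85)·250 + (-0.45)·250 + (+0.00)·275 + (-0.25)·375 = 6.25
  d_2 = (-0.05)·250 + (+0.90)·250 + (-0.05)·275 + (-0.45)·375 = 30.00
  d_3 = (-0.25)·250 + (+0.00)·250 + (+0.55)·275 + (+0.00)·375 = 88.75
  d_4 = (-0.45)·250 + (-0.10)·250 + (-0.35)·275 + (+0.95)·375 = 122.50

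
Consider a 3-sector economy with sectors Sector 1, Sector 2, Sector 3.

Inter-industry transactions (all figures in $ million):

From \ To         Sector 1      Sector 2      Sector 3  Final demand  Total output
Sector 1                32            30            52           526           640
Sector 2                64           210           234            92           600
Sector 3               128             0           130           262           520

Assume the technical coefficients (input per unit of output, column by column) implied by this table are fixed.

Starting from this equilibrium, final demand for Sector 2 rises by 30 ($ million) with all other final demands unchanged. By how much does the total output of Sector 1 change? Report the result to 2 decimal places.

Δx_1 = 2.55

Technical coefficients a_ij = z_ij / X_j:
  a_11 = 32/640 = 0.05, a_21 = 64/640 = 0.10, a_31 = 128/640 = 0.20
  a_12 = 30/600 = 0.05, a_22 = 210/600 = 0.35, a_32 = 0/600 = 0.00
  a_13 = 52/520 = 0.10, a_23 = 234/520 = 0.45, a_33 = 130/520 = 0.25
I − A =
  [   0.95    -0.05    -0.10]
  [  -0.10     0.65    -0.45]
  [  -0.20     0.00     0.75]
Cofactors of I−A, C_ij = (−1)^(i+j)·(minor ij) (rows/columns in the sector order above):
  C_11 = (0.65)(0.75) − (-0.45)(0.00) = 0.4875
  C_12 = −[(-0.10)(0.75) − (-0.45)(-0.20)] = 0.1650
  C_13 = (-0.10)(0.00) − (0.65)(-0.20) = 0.1300
  C_21 = −[(-0.05)(0.75) − (-0.10)(0.00)] = 0.0375
  C_22 = (0.95)(0.75) − (-0.10)(-0.20) = 0.6925
  C_23 = −[(0.95)(0.00) − (-0.05)(-0.20)] = 0.0100
  C_31 = (-0.05)(-0.45) − (-0.10)(0.65) = 0.0875
  C_32 = −[(0.95)(-0.45) − (-0.10)(-0.10)] = 0.4375
  C_33 = (0.95)(0.65) − (-0.05)(-0.10) = 0.6125
det(I−A) = Σ_j (I−A)_1j·C_1j = (0.95)(0.4875) + (-0.05)(0.1650) + (-0.10)(0.1300) = 0.441875
adj(I−A) = Cᵀ =
  [ 0.4875   0.0375   0.0875]
  [ 0.1650   0.6925   0.4375]
  [ 0.1300   0.0100   0.6125]
(I − A)⁻¹ = adj(I−A) / det(I−A) ≈
  [   1.1033     0.0849     0.1980]
  [   0.3734     1.5672     0.9901]
  [   0.2942     0.0226     1.3861]
Δx = (I − A)⁻¹ Δd with Δd having +30 in the Sector 2 component and 0 elsewhere.
So Δx_1 = L_12 · (+30), where L_12 = adj(I−A)_12 / det(I−A) = 0.0375 / 0.441875.
Δx_1 = 0.0375 × (+30) / 0.441875 = 1.125 / 0.441875 ≈ 2.55.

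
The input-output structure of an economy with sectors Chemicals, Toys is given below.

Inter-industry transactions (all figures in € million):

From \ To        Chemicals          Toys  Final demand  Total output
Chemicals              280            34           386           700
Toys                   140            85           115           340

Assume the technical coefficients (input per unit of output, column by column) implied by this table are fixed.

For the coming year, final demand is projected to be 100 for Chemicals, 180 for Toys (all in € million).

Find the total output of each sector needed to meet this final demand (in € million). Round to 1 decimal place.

x_C = 216.3, x_T = 297.7

Technical coefficients a_ij = z_ij / X_j:
  a_CC = 280/700 = 0.40, a_TC = 140/700 = 0.20
  a_CT = 34/340 = 0.10, a_TT = 85/340 = 0.25
I − A =
  [   0.60    -0.10]
  [  -0.20     0.75]
det(I−A) = (0.60)(0.75) − (-0.10)(-0.20) = 0.4300
adj(I−A) = [[0.75, 0.10], [0.20, 0.60]]
(I − A)⁻¹ = adj(I−A) / det(I−A) ≈
  [   1.7442     0.2326]
  [   0.4651     1.3953]
x = (I − A)⁻¹ d = adj(I−A)·d / det(I−A), with det(I−A) = 0.4300:
  x_C = (0.75·100 + 0.10·180) / 0.4300 = 93.00 / 0.4300 ≈ 216.3
  x_T = (0.20·100 + 0.60·180) / 0.4300 = 128.00 / 0.4300 ≈ 297.7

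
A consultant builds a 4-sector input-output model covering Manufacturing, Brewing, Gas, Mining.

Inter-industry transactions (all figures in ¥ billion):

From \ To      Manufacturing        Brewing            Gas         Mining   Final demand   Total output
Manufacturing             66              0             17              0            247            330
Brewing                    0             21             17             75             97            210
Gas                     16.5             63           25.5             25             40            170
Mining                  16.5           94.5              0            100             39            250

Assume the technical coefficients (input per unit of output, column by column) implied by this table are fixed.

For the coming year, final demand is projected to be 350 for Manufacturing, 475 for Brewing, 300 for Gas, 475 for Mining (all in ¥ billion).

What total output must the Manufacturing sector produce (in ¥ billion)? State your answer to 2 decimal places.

Technical coefficients a_ij = z_ij / X_j:
  a_11 = 66/330 = 0.20, a_21 = 0/330 = 0.00, a_31 = 16.5/330 = 0.05, a_41 = 16.5/330 = 0.05
  a_12 = 0/210 = 0.00, a_22 = 21/210 = 0.10, a_32 = 63/210 = 0.30, a_42 = 94.5/210 = 0.45
  a_13 = 17/170 = 0.10, a_23 = 17/170 = 0.10, a_33 = 25.5/170 = 0.15, a_43 = 0/170 = 0.00
  a_14 = 0/250 = 0.00, a_24 = 75/250 = 0.30, a_34 = 25/250 = 0.10, a_44 = 100/250 = 0.40
I − A =
  [   0.80     0.00    -0.10     0.00]
  [   0.00     0.90    -0.10    -0.30]
  [  -0.05    -0.30     0.85    -0.10]
  [  -0.05    -0.45     0.00     0.60]
Compute the cofactors C_ij = (−1)^(i+j)·(3×3 minor ij) of I−A; the adjugate is their transpose:
adj(I−A) = Cᵀ =
  [ 0.32175   0.02250   0.04050   0.01800]
  [ 0.01625   0.40450   0.04950   0.21050]
  [ 0.02925   0.18000   0.32400   0.14400]
  [ 0.03900   0.30525   0.04050   0.58350]
det(I−A) = Σ_j (I−A)_1j·C_1j = (0.80)(0.32175) + (0.00)(0.01625) + (-0.10)(0.02925) + (0.00)(0.03900) = 0.254475
(I − A)⁻¹ = adj(I−A) / det(I−A) ≈
  [   1.2644     0.0884     0.1592     0.0707]
  [   0.0639     1.5895     0.1945     0.8272]
  [   0.1149     0.7073     1.2732     0.5659]
  [   0.1533     1.1995     0.1592     2.2930]
x = (I − A)⁻¹ d = adj(I−A)·d / det(I−A), with det(I−A) = 0.254475:
  x_1 = (0.32175·350 + 0.02250·475 + 0.04050·300 + 0.01800·475) / 0.254475 = 144.00 / 0.254475 ≈ 565.87
  x_2 = (0.01625·350 + 0.40450·475 + 0.04950·300 + 0.21050·475) / 0.254475 = 312.6625 / 0.254475 ≈ 1228.66
  x_3 = (0.02925·350 + 0.18000·475 + 0.32400·300 + 0.14400·475) / 0.254475 = 261.3375 / 0.254475 ≈ 1026.97
  x_4 = (0.03900·350 + 0.30525·475 + 0.04050·300 + 0.58350·475) / 0.254475 = 447.95625 / 0.254475 ≈ 1760.32

x_1 = 565.87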